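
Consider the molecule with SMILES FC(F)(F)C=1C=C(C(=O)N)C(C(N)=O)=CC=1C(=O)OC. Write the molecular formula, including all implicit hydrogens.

Walk through each heavy atom and fill implicit hydrogens from standard valence (C 4, N 3, O 2, S 2, halogen 1):
  atom 1: F (halogen, monovalent) → 0 H
  atom 2: C, bond orders sum to 4 (valence 4) → 0 H
  atom 3: F (halogen, monovalent) → 0 H
  atom 4: F (halogen, monovalent) → 0 H
  atom 5: C, bond orders sum to 4 (valence 4) → 0 H
  atom 6: C, bond orders sum to 3 (valence 4) → 1 H
  atom 7: C, bond orders sum to 4 (valence 4) → 0 H
  atom 8: C, bond orders sum to 4 (valence 4) → 0 H
  atom 9: O, bond orders sum to 2 (valence 2) → 0 H
  atom 10: N, bond orders sum to 1 (valence 3) → 2 H
  atom 11: C, bond orders sum to 4 (valence 4) → 0 H
  atom 12: C, bond orders sum to 4 (valence 4) → 0 H
  atom 13: N, bond orders sum to 1 (valence 3) → 2 H
  atom 14: O, bond orders sum to 2 (valence 2) → 0 H
  atom 15: C, bond orders sum to 3 (valence 4) → 1 H
  atom 16: C, bond orders sum to 4 (valence 4) → 0 H
  atom 17: C, bond orders sum to 4 (valence 4) → 0 H
  atom 18: O, bond orders sum to 2 (valence 2) → 0 H
  atom 19: O, bond orders sum to 2 (valence 2) → 0 H
  atom 20: C, bond orders sum to 1 (valence 4) → 3 H
Totals → C:11, H:9, F:3, N:2, O:4.
In Hill order: C11H9F3N2O4.

C11H9F3N2O4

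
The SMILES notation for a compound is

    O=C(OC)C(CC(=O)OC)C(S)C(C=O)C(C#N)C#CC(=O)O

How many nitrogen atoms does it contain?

Scan the SMILES for N atoms (remember two-letter symbols like Cl and Br are single atoms).
Nitrogen count: 1.

1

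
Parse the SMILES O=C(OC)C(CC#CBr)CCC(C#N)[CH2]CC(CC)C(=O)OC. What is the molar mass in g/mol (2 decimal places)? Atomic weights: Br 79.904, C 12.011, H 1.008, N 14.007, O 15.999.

First, the molecular formula is C17H24BrNO4 (counting implicit H from valence).
  Br: 1 × 79.904 = 79.904
  C: 17 × 12.011 = 204.187
  H: 24 × 1.008 = 24.192
  N: 1 × 14.007 = 14.007
  O: 4 × 15.999 = 63.996
Sum: 1×79.904 + 17×12.011 + 24×1.008 + 1×14.007 + 4×15.999 = 386.286 → 386.29 g/mol.

386.29 g/mol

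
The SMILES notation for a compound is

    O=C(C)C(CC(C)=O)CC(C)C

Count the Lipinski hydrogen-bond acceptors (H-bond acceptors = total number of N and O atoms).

N atoms: 0; O atoms: 2.
Lipinski HBA = 0 + 2 = 2.

2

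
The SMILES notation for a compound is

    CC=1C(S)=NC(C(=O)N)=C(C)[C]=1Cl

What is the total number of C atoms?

8

Count every carbon token in the SMILES (each C, including those in ring-closure positions and inside branches).
Carbon count: 8.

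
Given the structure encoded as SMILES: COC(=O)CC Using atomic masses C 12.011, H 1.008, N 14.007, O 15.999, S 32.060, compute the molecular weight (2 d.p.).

First, the molecular formula is C4H8O2 (counting implicit H from valence).
  C: 4 × 12.011 = 48.044
  H: 8 × 1.008 = 8.064
  O: 2 × 15.999 = 31.998
Sum: 4×12.011 + 8×1.008 + 2×15.999 = 88.106 → 88.11 g/mol.

88.11 g/mol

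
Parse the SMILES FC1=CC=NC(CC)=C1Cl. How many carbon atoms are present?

7

Count every carbon token in the SMILES (each C, including those in ring-closure positions and inside branches).
Carbon count: 7.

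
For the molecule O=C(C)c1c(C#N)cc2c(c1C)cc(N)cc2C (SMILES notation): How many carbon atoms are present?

15

Count every carbon token in the SMILES (each C, including those in ring-closure positions and inside branches).
Carbon count: 15.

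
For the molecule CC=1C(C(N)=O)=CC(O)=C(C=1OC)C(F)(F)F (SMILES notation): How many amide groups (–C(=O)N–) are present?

The amide motif appears at heavy-atom position 4 in the SMILES.
Other groups present: 1 ether, 1 hydroxyl.
Amide count: 1.

1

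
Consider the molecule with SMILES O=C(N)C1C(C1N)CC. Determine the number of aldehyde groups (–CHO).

Scan the SMILES for the aldehyde motif — none present.
Groups that are present: 1 amide, 1 primary amine.

0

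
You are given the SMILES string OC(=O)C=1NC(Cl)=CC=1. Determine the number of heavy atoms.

Every atom symbol written in the SMILES (organic subset) is one heavy atom; implicit H are not written.
Heavy atoms by element → C:5, Cl:1, N:1, O:2.
Total: 9.

9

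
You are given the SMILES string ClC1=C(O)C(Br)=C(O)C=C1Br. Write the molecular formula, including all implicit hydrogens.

Walk through each heavy atom and fill implicit hydrogens from standard valence (C 4, N 3, O 2, S 2, halogen 1):
  atom 1: Cl (halogen, monovalent) → 0 H
  atom 2: C, bond orders sum to 4 (valence 4) → 0 H
  atom 3: C, bond orders sum to 4 (valence 4) → 0 H
  atom 4: O, bond orders sum to 1 (valence 2) → 1 H
  atom 5: C, bond orders sum to 4 (valence 4) → 0 H
  atom 6: Br (halogen, monovalent) → 0 H
  atom 7: C, bond orders sum to 4 (valence 4) → 0 H
  atom 8: O, bond orders sum to 1 (valence 2) → 1 H
  atom 9: C, bond orders sum to 3 (valence 4) → 1 H
  atom 10: C, bond orders sum to 4 (valence 4) → 0 H
  atom 11: Br (halogen, monovalent) → 0 H
Totals → C:6, H:3, Br:2, Cl:1, O:2.

C6H3Br2ClO2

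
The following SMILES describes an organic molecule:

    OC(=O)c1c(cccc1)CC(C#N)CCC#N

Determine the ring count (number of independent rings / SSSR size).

1

In SMILES, each pair of matching ring-closure digits denotes one ring-closing bond; the number of such bonds equals the number of independent rings.
Ring-closure bonds here: 1.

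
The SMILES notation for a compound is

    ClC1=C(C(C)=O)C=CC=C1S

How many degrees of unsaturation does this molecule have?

5

Degree of unsaturation = (number of rings) + (number of π bonds).
Ring closures in the SMILES: 1.
π bonds: 4 double bonds (each 1 DoU) → 4 DoU from unsaturation.
Total DoU = 1 + 4 = 5.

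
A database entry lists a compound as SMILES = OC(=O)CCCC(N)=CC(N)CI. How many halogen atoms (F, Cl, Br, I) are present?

1

Halogen atoms appear at heavy-atom position 13 (1×I).
Other groups present: 1 alkene, 1 carboxylic acid, 2 primary amine.
Halogen count: 1.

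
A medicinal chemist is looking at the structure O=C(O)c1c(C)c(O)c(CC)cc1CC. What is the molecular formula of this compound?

Walk through each heavy atom and fill implicit hydrogens from standard valence (C 4, N 3, O 2, S 2, halogen 1); for lowercase aromatic atoms, an aromatic c carries 1 H when it has two neighbours and 0 H with three, and aromatic n carries 0 H:
  atom 1: O, bond orders sum to 2 (valence 2) → 0 H
  atom 2: C, bond orders sum to 4 (valence 4) → 0 H
  atom 3: O, bond orders sum to 1 (valence 2) → 1 H
  atom 4: aromatic c, 3 neighbours → 0 H
  atom 5: aromatic c, 3 neighbours → 0 H
  atom 6: C, bond orders sum to 1 (valence 4) → 3 H
  atom 7: aromatic c, 3 neighbours → 0 H
  atom 8: O, bond orders sum to 1 (valence 2) → 1 H
  atom 9: aromatic c, 3 neighbours → 0 H
  atom 10: C, bond orders sum to 2 (valence 4) → 2 H
  atom 11: C, bond orders sum to 1 (valence 4) → 3 H
  atom 12: aromatic c, 2 neighbours → 1 H
  atom 13: aromatic c, 3 neighbours → 0 H
  atom 14: C, bond orders sum to 2 (valence 4) → 2 H
  atom 15: C, bond orders sum to 1 (valence 4) → 3 H
Totals → C:12, H:16, O:3.
In Hill order: C12H16O3.

C12H16O3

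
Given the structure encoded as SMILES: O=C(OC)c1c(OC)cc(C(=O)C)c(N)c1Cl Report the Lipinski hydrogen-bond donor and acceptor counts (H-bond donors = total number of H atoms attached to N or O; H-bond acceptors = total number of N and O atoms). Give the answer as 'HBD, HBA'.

Donors: find every N or O and count the H atoms it carries.
  atom 1 (O): bond orders sum to 2 → 0 H
  atom 3 (O): bond orders sum to 2 → 0 H
  atom 7 (O): bond orders sum to 2 → 0 H
  atom 12 (O): bond orders sum to 2 → 0 H
  atom 15 (N): bond orders sum to 1 → 2 H
Lipinski HBD = 2.
Acceptors: N atoms = 1, O atoms = 4 → HBA = 5.

2, 5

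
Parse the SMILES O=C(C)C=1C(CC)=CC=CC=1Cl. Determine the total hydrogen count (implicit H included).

11

Walk through each heavy atom and fill implicit hydrogens from standard valence (C 4, N 3, O 2, S 2, halogen 1):
  atom 1: O, bond orders sum to 2 (valence 2) → 0 H
  atom 2: C, bond orders sum to 4 (valence 4) → 0 H
  atom 3: C, bond orders sum to 1 (valence 4) → 3 H
  atom 4: C, bond orders sum to 4 (valence 4) → 0 H
  atom 5: C, bond orders sum to 4 (valence 4) → 0 H
  atom 6: C, bond orders sum to 2 (valence 4) → 2 H
  atom 7: C, bond orders sum to 1 (valence 4) → 3 H
  atom 8: C, bond orders sum to 3 (valence 4) → 1 H
  atom 9: C, bond orders sum to 3 (valence 4) → 1 H
  atom 10: C, bond orders sum to 3 (valence 4) → 1 H
  atom 11: C, bond orders sum to 4 (valence 4) → 0 H
  atom 12: Cl (halogen, monovalent) → 0 H
Total hydrogens: 11.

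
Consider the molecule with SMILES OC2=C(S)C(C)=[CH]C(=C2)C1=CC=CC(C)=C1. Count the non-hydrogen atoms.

Every atom symbol written in the SMILES (organic subset) is one heavy atom; implicit H are not written.
Heavy atoms by element → C:14, O:1, S:1.
Total: 16.

16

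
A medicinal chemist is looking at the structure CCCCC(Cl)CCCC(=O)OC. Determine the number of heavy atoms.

Every atom symbol written in the SMILES (organic subset) is one heavy atom; implicit H are not written.
Heavy atoms by element → C:10, Cl:1, O:2.
Total: 13.

13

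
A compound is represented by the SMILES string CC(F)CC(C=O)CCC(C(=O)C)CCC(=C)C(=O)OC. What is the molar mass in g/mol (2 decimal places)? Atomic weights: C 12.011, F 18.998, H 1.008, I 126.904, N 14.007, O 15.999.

First, the molecular formula is C16H25FO4 (counting implicit H from valence).
  C: 16 × 12.011 = 192.176
  F: 1 × 18.998 = 18.998
  H: 25 × 1.008 = 25.200
  O: 4 × 15.999 = 63.996
Sum: 16×12.011 + 1×18.998 + 25×1.008 + 4×15.999 = 300.370 → 300.37 g/mol.

300.37 g/mol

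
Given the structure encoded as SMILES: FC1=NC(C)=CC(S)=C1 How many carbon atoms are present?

Count every carbon token in the SMILES (each C, including those in ring-closure positions and inside branches).
Carbon count: 6.

6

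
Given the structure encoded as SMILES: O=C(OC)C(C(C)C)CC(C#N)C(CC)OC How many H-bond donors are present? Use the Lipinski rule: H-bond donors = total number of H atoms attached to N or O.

Donors: find every N or O and count the H atoms it carries.
  atom 1 (O): bond orders sum to 2 → 0 H
  atom 3 (O): bond orders sum to 2 → 0 H
  atom 12 (N): bond orders sum to 3 → 0 H
  atom 16 (O): bond orders sum to 2 → 0 H
Lipinski HBD = 0.

0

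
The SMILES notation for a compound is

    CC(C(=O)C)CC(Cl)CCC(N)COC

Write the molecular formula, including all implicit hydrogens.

C11H22ClNO2

Walk through each heavy atom and fill implicit hydrogens from standard valence (C 4, N 3, O 2, S 2, halogen 1):
  atom 1: C, bond orders sum to 1 (valence 4) → 3 H
  atom 2: C, bond orders sum to 3 (valence 4) → 1 H
  atom 3: C, bond orders sum to 4 (valence 4) → 0 H
  atom 4: O, bond orders sum to 2 (valence 2) → 0 H
  atom 5: C, bond orders sum to 1 (valence 4) → 3 H
  atom 6: C, bond orders sum to 2 (valence 4) → 2 H
  atom 7: C, bond orders sum to 3 (valence 4) → 1 H
  atom 8: Cl (halogen, monovalent) → 0 H
  atom 9: C, bond orders sum to 2 (valence 4) → 2 H
  atom 10: C, bond orders sum to 2 (valence 4) → 2 H
  atom 11: C, bond orders sum to 3 (valence 4) → 1 H
  atom 12: N, bond orders sum to 1 (valence 3) → 2 H
  atom 13: C, bond orders sum to 2 (valence 4) → 2 H
  atom 14: O, bond orders sum to 2 (valence 2) → 0 H
  atom 15: C, bond orders sum to 1 (valence 4) → 3 H
Totals → C:11, H:22, Cl:1, N:1, O:2.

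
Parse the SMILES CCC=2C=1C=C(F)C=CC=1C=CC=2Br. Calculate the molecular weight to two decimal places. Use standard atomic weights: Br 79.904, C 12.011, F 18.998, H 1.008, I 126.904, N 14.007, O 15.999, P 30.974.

253.11 g/mol

First, the molecular formula is C12H10BrF (counting implicit H from valence).
  Br: 1 × 79.904 = 79.904
  C: 12 × 12.011 = 144.132
  F: 1 × 18.998 = 18.998
  H: 10 × 1.008 = 10.080
Sum: 1×79.904 + 12×12.011 + 1×18.998 + 10×1.008 = 253.114 → 253.11 g/mol.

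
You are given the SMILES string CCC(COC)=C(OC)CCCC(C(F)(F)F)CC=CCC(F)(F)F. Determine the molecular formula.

Walk through each heavy atom and fill implicit hydrogens from standard valence (C 4, N 3, O 2, S 2, halogen 1):
  atom 1: C, bond orders sum to 1 (valence 4) → 3 H
  atom 2: C, bond orders sum to 2 (valence 4) → 2 H
  atom 3: C, bond orders sum to 4 (valence 4) → 0 H
  atom 4: C, bond orders sum to 2 (valence 4) → 2 H
  atom 5: O, bond orders sum to 2 (valence 2) → 0 H
  atom 6: C, bond orders sum to 1 (valence 4) → 3 H
  atom 7: C, bond orders sum to 4 (valence 4) → 0 H
  atom 8: O, bond orders sum to 2 (valence 2) → 0 H
  atom 9: C, bond orders sum to 1 (valence 4) → 3 H
  atom 10: C, bond orders sum to 2 (valence 4) → 2 H
  atom 11: C, bond orders sum to 2 (valence 4) → 2 H
  atom 12: C, bond orders sum to 2 (valence 4) → 2 H
  atom 13: C, bond orders sum to 3 (valence 4) → 1 H
  atom 14: C, bond orders sum to 4 (valence 4) → 0 H
  atom 15: F (halogen, monovalent) → 0 H
  atom 16: F (halogen, monovalent) → 0 H
  atom 17: F (halogen, monovalent) → 0 H
  atom 18: C, bond orders sum to 2 (valence 4) → 2 H
  atom 19: C, bond orders sum to 3 (valence 4) → 1 H
  atom 20: C, bond orders sum to 3 (valence 4) → 1 H
  atom 21: C, bond orders sum to 2 (valence 4) → 2 H
  atom 22: C, bond orders sum to 4 (valence 4) → 0 H
  atom 23: F (halogen, monovalent) → 0 H
  atom 24: F (halogen, monovalent) → 0 H
  atom 25: F (halogen, monovalent) → 0 H
Totals → C:17, H:26, F:6, O:2.

C17H26F6O2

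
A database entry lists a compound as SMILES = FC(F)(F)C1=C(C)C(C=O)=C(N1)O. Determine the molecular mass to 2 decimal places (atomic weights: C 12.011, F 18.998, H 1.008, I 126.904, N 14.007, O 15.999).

First, the molecular formula is C7H6F3NO2 (counting implicit H from valence).
  C: 7 × 12.011 = 84.077
  F: 3 × 18.998 = 56.994
  H: 6 × 1.008 = 6.048
  N: 1 × 14.007 = 14.007
  O: 2 × 15.999 = 31.998
Sum: 7×12.011 + 3×18.998 + 6×1.008 + 1×14.007 + 2×15.999 = 193.124 → 193.12 g/mol.

193.12 g/mol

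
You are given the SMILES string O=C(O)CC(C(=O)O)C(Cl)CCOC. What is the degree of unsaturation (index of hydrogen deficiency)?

Molecular formula: C8H13ClO5.
DoU = (2C + 2 + N − H − X) / 2, where X is the halogen count and O/S are ignored.
    = (2·8 + 2 + 0 − 13 − 1) / 2 = 4 / 2 = 2.

2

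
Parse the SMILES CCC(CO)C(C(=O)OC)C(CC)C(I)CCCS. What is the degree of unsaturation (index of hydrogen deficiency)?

1

Molecular formula: C14H27IO3S.
DoU = (2C + 2 + N − H − X) / 2, where X is the halogen count and O/S are ignored.
    = (2·14 + 2 + 0 − 27 − 1) / 2 = 2 / 2 = 1.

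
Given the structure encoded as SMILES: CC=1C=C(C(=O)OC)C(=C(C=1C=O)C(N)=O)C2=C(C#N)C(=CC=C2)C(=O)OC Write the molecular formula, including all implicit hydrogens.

C20H16N2O6

Walk through each heavy atom and fill implicit hydrogens from standard valence (C 4, N 3, O 2, S 2, halogen 1):
  atom 1: C, bond orders sum to 1 (valence 4) → 3 H
  atom 2: C, bond orders sum to 4 (valence 4) → 0 H
  atom 3: C, bond orders sum to 3 (valence 4) → 1 H
  atom 4: C, bond orders sum to 4 (valence 4) → 0 H
  atom 5: C, bond orders sum to 4 (valence 4) → 0 H
  atom 6: O, bond orders sum to 2 (valence 2) → 0 H
  atom 7: O, bond orders sum to 2 (valence 2) → 0 H
  atom 8: C, bond orders sum to 1 (valence 4) → 3 H
  atom 9: C, bond orders sum to 4 (valence 4) → 0 H
  atom 10: C, bond orders sum to 4 (valence 4) → 0 H
  atom 11: C, bond orders sum to 4 (valence 4) → 0 H
  atom 12: C, bond orders sum to 3 (valence 4) → 1 H
  atom 13: O, bond orders sum to 2 (valence 2) → 0 H
  atom 14: C, bond orders sum to 4 (valence 4) → 0 H
  atom 15: N, bond orders sum to 1 (valence 3) → 2 H
  atom 16: O, bond orders sum to 2 (valence 2) → 0 H
  atom 17: C, bond orders sum to 4 (valence 4) → 0 H
  atom 18: C, bond orders sum to 4 (valence 4) → 0 H
  atom 19: C, bond orders sum to 4 (valence 4) → 0 H
  atom 20: N, bond orders sum to 3 (valence 3) → 0 H
  atom 21: C, bond orders sum to 4 (valence 4) → 0 H
  atom 22: C, bond orders sum to 3 (valence 4) → 1 H
  atom 23: C, bond orders sum to 3 (valence 4) → 1 H
  atom 24: C, bond orders sum to 3 (valence 4) → 1 H
  atom 25: C, bond orders sum to 4 (valence 4) → 0 H
  atom 26: O, bond orders sum to 2 (valence 2) → 0 H
  atom 27: O, bond orders sum to 2 (valence 2) → 0 H
  atom 28: C, bond orders sum to 1 (valence 4) → 3 H
Totals → C:20, H:16, N:2, O:6.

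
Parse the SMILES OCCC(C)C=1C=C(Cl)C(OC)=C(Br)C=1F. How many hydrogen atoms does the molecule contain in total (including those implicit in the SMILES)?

Walk through each heavy atom and fill implicit hydrogens from standard valence (C 4, N 3, O 2, S 2, halogen 1):
  atom 1: O, bond orders sum to 1 (valence 2) → 1 H
  atom 2: C, bond orders sum to 2 (valence 4) → 2 H
  atom 3: C, bond orders sum to 2 (valence 4) → 2 H
  atom 4: C, bond orders sum to 3 (valence 4) → 1 H
  atom 5: C, bond orders sum to 1 (valence 4) → 3 H
  atom 6: C, bond orders sum to 4 (valence 4) → 0 H
  atom 7: C, bond orders sum to 3 (valence 4) → 1 H
  atom 8: C, bond orders sum to 4 (valence 4) → 0 H
  atom 9: Cl (halogen, monovalent) → 0 H
  atom 10: C, bond orders sum to 4 (valence 4) → 0 H
  atom 11: O, bond orders sum to 2 (valence 2) → 0 H
  atom 12: C, bond orders sum to 1 (valence 4) → 3 H
  atom 13: C, bond orders sum to 4 (valence 4) → 0 H
  atom 14: Br (halogen, monovalent) → 0 H
  atom 15: C, bond orders sum to 4 (valence 4) → 0 H
  atom 16: F (halogen, monovalent) → 0 H
Total hydrogens: 13.

13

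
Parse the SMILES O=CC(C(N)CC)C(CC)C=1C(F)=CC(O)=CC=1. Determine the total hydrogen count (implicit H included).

20

Walk through each heavy atom and fill implicit hydrogens from standard valence (C 4, N 3, O 2, S 2, halogen 1):
  atom 1: O, bond orders sum to 2 (valence 2) → 0 H
  atom 2: C, bond orders sum to 3 (valence 4) → 1 H
  atom 3: C, bond orders sum to 3 (valence 4) → 1 H
  atom 4: C, bond orders sum to 3 (valence 4) → 1 H
  atom 5: N, bond orders sum to 1 (valence 3) → 2 H
  atom 6: C, bond orders sum to 2 (valence 4) → 2 H
  atom 7: C, bond orders sum to 1 (valence 4) → 3 H
  atom 8: C, bond orders sum to 3 (valence 4) → 1 H
  atom 9: C, bond orders sum to 2 (valence 4) → 2 H
  atom 10: C, bond orders sum to 1 (valence 4) → 3 H
  atom 11: C, bond orders sum to 4 (valence 4) → 0 H
  atom 12: C, bond orders sum to 4 (valence 4) → 0 H
  atom 13: F (halogen, monovalent) → 0 H
  atom 14: C, bond orders sum to 3 (valence 4) → 1 H
  atom 15: C, bond orders sum to 4 (valence 4) → 0 H
  atom 16: O, bond orders sum to 1 (valence 2) → 1 H
  atom 17: C, bond orders sum to 3 (valence 4) → 1 H
  atom 18: C, bond orders sum to 3 (valence 4) → 1 H
Total hydrogens: 20.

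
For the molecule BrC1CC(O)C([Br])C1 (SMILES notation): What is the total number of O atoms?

1

Scan the SMILES for O atoms (remember two-letter symbols like Cl and Br are single atoms).
Oxygen count: 1.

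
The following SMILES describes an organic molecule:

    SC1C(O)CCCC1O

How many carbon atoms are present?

6

Count every carbon token in the SMILES (each C, including those in ring-closure positions and inside branches).
Carbon count: 6.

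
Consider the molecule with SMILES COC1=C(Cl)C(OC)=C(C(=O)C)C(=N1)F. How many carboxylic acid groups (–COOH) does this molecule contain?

Scan the SMILES for the carboxylic acid motif — none present.
Groups that are present: 2 ether, 1 ketone.

0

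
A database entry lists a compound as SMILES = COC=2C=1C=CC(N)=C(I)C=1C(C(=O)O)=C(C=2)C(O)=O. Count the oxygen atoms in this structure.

Scan the SMILES for O atoms (remember two-letter symbols like Cl and Br are single atoms).
Oxygen count: 5.

5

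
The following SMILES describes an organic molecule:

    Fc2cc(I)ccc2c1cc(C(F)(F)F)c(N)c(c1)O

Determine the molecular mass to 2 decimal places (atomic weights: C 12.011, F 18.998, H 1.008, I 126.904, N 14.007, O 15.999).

First, the molecular formula is C13H8F4INO (counting implicit H from valence).
  C: 13 × 12.011 = 156.143
  F: 4 × 18.998 = 75.992
  H: 8 × 1.008 = 8.064
  I: 1 × 126.904 = 126.904
  N: 1 × 14.007 = 14.007
  O: 1 × 15.999 = 15.999
Sum: 13×12.011 + 4×18.998 + 8×1.008 + 1×126.904 + 1×14.007 + 1×15.999 = 397.109 → 397.11 g/mol.

397.11 g/mol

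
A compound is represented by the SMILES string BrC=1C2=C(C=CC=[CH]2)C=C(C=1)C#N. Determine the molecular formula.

Walk through each heavy atom and fill implicit hydrogens from standard valence (C 4, N 3, O 2, S 2, halogen 1):
  atom 1: Br (halogen, monovalent) → 0 H
  atom 2: C, bond orders sum to 4 (valence 4) → 0 H
  atom 3: C, bond orders sum to 4 (valence 4) → 0 H
  atom 4: C, bond orders sum to 4 (valence 4) → 0 H
  atom 5: C, bond orders sum to 3 (valence 4) → 1 H
  atom 6: C, bond orders sum to 3 (valence 4) → 1 H
  atom 7: C, bond orders sum to 3 (valence 4) → 1 H
  atom 8: C with explicit H count 1
  atom 9: C, bond orders sum to 3 (valence 4) → 1 H
  atom 10: C, bond orders sum to 4 (valence 4) → 0 H
  atom 11: C, bond orders sum to 3 (valence 4) → 1 H
  atom 12: C, bond orders sum to 4 (valence 4) → 0 H
  atom 13: N, bond orders sum to 3 (valence 3) → 0 H
Totals → C:11, H:6, Br:1, N:1.

C11H6BrN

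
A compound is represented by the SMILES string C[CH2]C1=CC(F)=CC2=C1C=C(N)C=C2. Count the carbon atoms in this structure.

12

Count every carbon token in the SMILES (each C, including those in ring-closure positions and inside branches).
Carbon count: 12.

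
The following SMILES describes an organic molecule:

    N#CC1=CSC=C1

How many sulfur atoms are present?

1

Scan the SMILES for S atoms (remember two-letter symbols like Cl and Br are single atoms).
Sulfur count: 1.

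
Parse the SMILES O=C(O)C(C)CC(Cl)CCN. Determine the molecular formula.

C7H14ClNO2

Walk through each heavy atom and fill implicit hydrogens from standard valence (C 4, N 3, O 2, S 2, halogen 1):
  atom 1: O, bond orders sum to 2 (valence 2) → 0 H
  atom 2: C, bond orders sum to 4 (valence 4) → 0 H
  atom 3: O, bond orders sum to 1 (valence 2) → 1 H
  atom 4: C, bond orders sum to 3 (valence 4) → 1 H
  atom 5: C, bond orders sum to 1 (valence 4) → 3 H
  atom 6: C, bond orders sum to 2 (valence 4) → 2 H
  atom 7: C, bond orders sum to 3 (valence 4) → 1 H
  atom 8: Cl (halogen, monovalent) → 0 H
  atom 9: C, bond orders sum to 2 (valence 4) → 2 H
  atom 10: C, bond orders sum to 2 (valence 4) → 2 H
  atom 11: N, bond orders sum to 1 (valence 3) → 2 H
Totals → C:7, H:14, Cl:1, N:1, O:2.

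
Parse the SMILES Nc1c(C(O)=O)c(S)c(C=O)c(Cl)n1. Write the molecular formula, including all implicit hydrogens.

Walk through each heavy atom and fill implicit hydrogens from standard valence (C 4, N 3, O 2, S 2, halogen 1); for lowercase aromatic atoms, an aromatic c carries 1 H when it has two neighbours and 0 H with three, and aromatic n carries 0 H:
  atom 1: N, bond orders sum to 1 (valence 3) → 2 H
  atom 2: aromatic c, 3 neighbours → 0 H
  atom 3: aromatic c, 3 neighbours → 0 H
  atom 4: C, bond orders sum to 4 (valence 4) → 0 H
  atom 5: O, bond orders sum to 1 (valence 2) → 1 H
  atom 6: O, bond orders sum to 2 (valence 2) → 0 H
  atom 7: aromatic c, 3 neighbours → 0 H
  atom 8: S, bond orders sum to 1 (valence 2) → 1 H
  atom 9: aromatic c, 3 neighbours → 0 H
  atom 10: C, bond orders sum to 3 (valence 4) → 1 H
  atom 11: O, bond orders sum to 2 (valence 2) → 0 H
  atom 12: aromatic c, 3 neighbours → 0 H
  atom 13: Cl (halogen, monovalent) → 0 H
  atom 14: aromatic n, 2 neighbours → 0 H
Totals → C:7, H:5, Cl:1, N:2, O:3, S:1.

C7H5ClN2O3S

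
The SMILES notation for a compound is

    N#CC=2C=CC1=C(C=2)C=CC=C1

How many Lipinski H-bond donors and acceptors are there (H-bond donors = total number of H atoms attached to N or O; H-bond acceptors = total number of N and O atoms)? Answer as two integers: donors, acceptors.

Donors: find every N or O and count the H atoms it carries.
  atom 1 (N): bond orders sum to 3 → 0 H
Lipinski HBD = 0.
Acceptors: N atoms = 1, O atoms = 0 → HBA = 1.

0, 1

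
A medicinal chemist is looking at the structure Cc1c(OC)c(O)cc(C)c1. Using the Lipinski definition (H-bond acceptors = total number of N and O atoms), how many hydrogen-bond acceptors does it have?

2

N atoms: 0; O atoms: 2.
Lipinski HBA = 0 + 2 = 2.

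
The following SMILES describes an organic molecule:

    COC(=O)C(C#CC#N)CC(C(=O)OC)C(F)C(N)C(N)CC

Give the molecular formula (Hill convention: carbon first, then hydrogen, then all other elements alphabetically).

Walk through each heavy atom and fill implicit hydrogens from standard valence (C 4, N 3, O 2, S 2, halogen 1):
  atom 1: C, bond orders sum to 1 (valence 4) → 3 H
  atom 2: O, bond orders sum to 2 (valence 2) → 0 H
  atom 3: C, bond orders sum to 4 (valence 4) → 0 H
  atom 4: O, bond orders sum to 2 (valence 2) → 0 H
  atom 5: C, bond orders sum to 3 (valence 4) → 1 H
  atom 6: C, bond orders sum to 4 (valence 4) → 0 H
  atom 7: C, bond orders sum to 4 (valence 4) → 0 H
  atom 8: C, bond orders sum to 4 (valence 4) → 0 H
  atom 9: N, bond orders sum to 3 (valence 3) → 0 H
  atom 10: C, bond orders sum to 2 (valence 4) → 2 H
  atom 11: C, bond orders sum to 3 (valence 4) → 1 H
  atom 12: C, bond orders sum to 4 (valence 4) → 0 H
  atom 13: O, bond orders sum to 2 (valence 2) → 0 H
  atom 14: O, bond orders sum to 2 (valence 2) → 0 H
  atom 15: C, bond orders sum to 1 (valence 4) → 3 H
  atom 16: C, bond orders sum to 3 (valence 4) → 1 H
  atom 17: F (halogen, monovalent) → 0 H
  atom 18: C, bond orders sum to 3 (valence 4) → 1 H
  atom 19: N, bond orders sum to 1 (valence 3) → 2 H
  atom 20: C, bond orders sum to 3 (valence 4) → 1 H
  atom 21: N, bond orders sum to 1 (valence 3) → 2 H
  atom 22: C, bond orders sum to 2 (valence 4) → 2 H
  atom 23: C, bond orders sum to 1 (valence 4) → 3 H
Totals → C:15, H:22, F:1, N:3, O:4.
In Hill order: C15H22FN3O4.

C15H22FN3O4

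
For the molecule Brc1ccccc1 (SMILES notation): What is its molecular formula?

Walk through each heavy atom and fill implicit hydrogens from standard valence (C 4, N 3, O 2, S 2, halogen 1); for lowercase aromatic atoms, an aromatic c carries 1 H when it has two neighbours and 0 H with three, and aromatic n carries 0 H:
  atom 1: Br (halogen, monovalent) → 0 H
  atom 2: aromatic c, 3 neighbours → 0 H
  atom 3: aromatic c, 2 neighbours → 1 H
  atom 4: aromatic c, 2 neighbours → 1 H
  atom 5: aromatic c, 2 neighbours → 1 H
  atom 6: aromatic c, 2 neighbours → 1 H
  atom 7: aromatic c, 2 neighbours → 1 H
Totals → C:6, H:5, Br:1.
In Hill order: C6H5Br.

C6H5Br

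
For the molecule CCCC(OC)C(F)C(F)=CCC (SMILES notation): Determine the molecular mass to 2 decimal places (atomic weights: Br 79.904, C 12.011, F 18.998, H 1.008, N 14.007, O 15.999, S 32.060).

First, the molecular formula is C10H18F2O (counting implicit H from valence).
  C: 10 × 12.011 = 120.110
  F: 2 × 18.998 = 37.996
  H: 18 × 1.008 = 18.144
  O: 1 × 15.999 = 15.999
Sum: 10×12.011 + 2×18.998 + 18×1.008 + 1×15.999 = 192.249 → 192.25 g/mol.

192.25 g/mol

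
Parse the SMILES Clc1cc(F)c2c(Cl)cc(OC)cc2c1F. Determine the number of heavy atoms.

Every atom symbol written in the SMILES (organic subset) is one heavy atom; implicit H are not written.
Heavy atoms by element → C:11, Cl:2, F:2, O:1.
Total: 16.

16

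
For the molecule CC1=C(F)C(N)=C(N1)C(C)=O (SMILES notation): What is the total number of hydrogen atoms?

Walk through each heavy atom and fill implicit hydrogens from standard valence (C 4, N 3, O 2, S 2, halogen 1):
  atom 1: C, bond orders sum to 1 (valence 4) → 3 H
  atom 2: C, bond orders sum to 4 (valence 4) → 0 H
  atom 3: C, bond orders sum to 4 (valence 4) → 0 H
  atom 4: F (halogen, monovalent) → 0 H
  atom 5: C, bond orders sum to 4 (valence 4) → 0 H
  atom 6: N, bond orders sum to 1 (valence 3) → 2 H
  atom 7: C, bond orders sum to 4 (valence 4) → 0 H
  atom 8: N, bond orders sum to 2 (valence 3) → 1 H
  atom 9: C, bond orders sum to 4 (valence 4) → 0 H
  atom 10: C, bond orders sum to 1 (valence 4) → 3 H
  atom 11: O, bond orders sum to 2 (valence 2) → 0 H
Total hydrogens: 9.

9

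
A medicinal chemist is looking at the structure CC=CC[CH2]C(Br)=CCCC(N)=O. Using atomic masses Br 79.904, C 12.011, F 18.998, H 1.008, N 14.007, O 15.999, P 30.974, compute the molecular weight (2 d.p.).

246.15 g/mol

First, the molecular formula is C10H16BrNO (counting implicit H from valence).
  Br: 1 × 79.904 = 79.904
  C: 10 × 12.011 = 120.110
  H: 16 × 1.008 = 16.128
  N: 1 × 14.007 = 14.007
  O: 1 × 15.999 = 15.999
Sum: 1×79.904 + 10×12.011 + 16×1.008 + 1×14.007 + 1×15.999 = 246.148 → 246.15 g/mol.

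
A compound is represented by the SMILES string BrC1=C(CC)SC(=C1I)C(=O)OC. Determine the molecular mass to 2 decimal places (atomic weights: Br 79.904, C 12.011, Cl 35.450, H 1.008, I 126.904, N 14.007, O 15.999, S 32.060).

First, the molecular formula is C8H8BrIO2S (counting implicit H from valence).
  Br: 1 × 79.904 = 79.904
  C: 8 × 12.011 = 96.088
  H: 8 × 1.008 = 8.064
  I: 1 × 126.904 = 126.904
  O: 2 × 15.999 = 31.998
  S: 1 × 32.060 = 32.060
Sum: 1×79.904 + 8×12.011 + 8×1.008 + 1×126.904 + 2×15.999 + 1×32.060 = 375.018 → 375.02 g/mol.

375.02 g/mol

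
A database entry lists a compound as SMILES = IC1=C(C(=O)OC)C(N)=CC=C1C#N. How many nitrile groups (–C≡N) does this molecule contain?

The nitrile motif appears at heavy-atom position 13 in the SMILES.
Other groups present: 1 ester, 1 primary amine.
Nitrile count: 1.

1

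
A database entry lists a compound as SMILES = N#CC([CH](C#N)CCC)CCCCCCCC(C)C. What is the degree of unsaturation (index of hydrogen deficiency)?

Degree of unsaturation = (number of rings) + (number of π bonds).
Ring closures in the SMILES: 0.
π bonds: 2 triple bonds (each 2 DoU) → 4 DoU from unsaturation.
Total DoU = 0 + 4 = 4.

4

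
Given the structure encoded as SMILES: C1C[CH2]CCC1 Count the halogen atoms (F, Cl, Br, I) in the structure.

0

Scan the SMILES for the halogen motif — none present.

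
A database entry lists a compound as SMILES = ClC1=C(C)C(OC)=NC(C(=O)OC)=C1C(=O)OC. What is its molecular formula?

Walk through each heavy atom and fill implicit hydrogens from standard valence (C 4, N 3, O 2, S 2, halogen 1):
  atom 1: Cl (halogen, monovalent) → 0 H
  atom 2: C, bond orders sum to 4 (valence 4) → 0 H
  atom 3: C, bond orders sum to 4 (valence 4) → 0 H
  atom 4: C, bond orders sum to 1 (valence 4) → 3 H
  atom 5: C, bond orders sum to 4 (valence 4) → 0 H
  atom 6: O, bond orders sum to 2 (valence 2) → 0 H
  atom 7: C, bond orders sum to 1 (valence 4) → 3 H
  atom 8: N, bond orders sum to 3 (valence 3) → 0 H
  atom 9: C, bond orders sum to 4 (valence 4) → 0 H
  atom 10: C, bond orders sum to 4 (valence 4) → 0 H
  atom 11: O, bond orders sum to 2 (valence 2) → 0 H
  atom 12: O, bond orders sum to 2 (valence 2) → 0 H
  atom 13: C, bond orders sum to 1 (valence 4) → 3 H
  atom 14: C, bond orders sum to 4 (valence 4) → 0 H
  atom 15: C, bond orders sum to 4 (valence 4) → 0 H
  atom 16: O, bond orders sum to 2 (valence 2) → 0 H
  atom 17: O, bond orders sum to 2 (valence 2) → 0 H
  atom 18: C, bond orders sum to 1 (valence 4) → 3 H
Totals → C:11, H:12, Cl:1, N:1, O:5.

C11H12ClNO5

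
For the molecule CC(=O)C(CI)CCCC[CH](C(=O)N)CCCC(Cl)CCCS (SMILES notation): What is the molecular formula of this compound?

Walk through each heavy atom and fill implicit hydrogens from standard valence (C 4, N 3, O 2, S 2, halogen 1):
  atom 1: C, bond orders sum to 1 (valence 4) → 3 H
  atom 2: C, bond orders sum to 4 (valence 4) → 0 H
  atom 3: O, bond orders sum to 2 (valence 2) → 0 H
  atom 4: C, bond orders sum to 3 (valence 4) → 1 H
  atom 5: C, bond orders sum to 2 (valence 4) → 2 H
  atom 6: I (halogen, monovalent) → 0 H
  atom 7: C, bond orders sum to 2 (valence 4) → 2 H
  atom 8: C, bond orders sum to 2 (valence 4) → 2 H
  atom 9: C, bond orders sum to 2 (valence 4) → 2 H
  atom 10: C, bond orders sum to 2 (valence 4) → 2 H
  atom 11: C with explicit H count 1
  atom 12: C, bond orders sum to 4 (valence 4) → 0 H
  atom 13: O, bond orders sum to 2 (valence 2) → 0 H
  atom 14: N, bond orders sum to 1 (valence 3) → 2 H
  atom 15: C, bond orders sum to 2 (valence 4) → 2 H
  atom 16: C, bond orders sum to 2 (valence 4) → 2 H
  atom 17: C, bond orders sum to 2 (valence 4) → 2 H
  atom 18: C, bond orders sum to 3 (valence 4) → 1 H
  atom 19: Cl (halogen, monovalent) → 0 H
  atom 20: C, bond orders sum to 2 (valence 4) → 2 H
  atom 21: C, bond orders sum to 2 (valence 4) → 2 H
  atom 22: C, bond orders sum to 2 (valence 4) → 2 H
  atom 23: S, bond orders sum to 1 (valence 2) → 1 H
Totals → C:17, H:31, Cl:1, I:1, N:1, O:2, S:1.
In Hill order: C17H31ClINO2S.

C17H31ClINO2S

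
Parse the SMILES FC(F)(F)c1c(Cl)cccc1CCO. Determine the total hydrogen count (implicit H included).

8

Walk through each heavy atom and fill implicit hydrogens from standard valence (C 4, N 3, O 2, S 2, halogen 1); for lowercase aromatic atoms, an aromatic c carries 1 H when it has two neighbours and 0 H with three, and aromatic n carries 0 H:
  atom 1: F (halogen, monovalent) → 0 H
  atom 2: C, bond orders sum to 4 (valence 4) → 0 H
  atom 3: F (halogen, monovalent) → 0 H
  atom 4: F (halogen, monovalent) → 0 H
  atom 5: aromatic c, 3 neighbours → 0 H
  atom 6: aromatic c, 3 neighbours → 0 H
  atom 7: Cl (halogen, monovalent) → 0 H
  atom 8: aromatic c, 2 neighbours → 1 H
  atom 9: aromatic c, 2 neighbours → 1 H
  atom 10: aromatic c, 2 neighbours → 1 H
  atom 11: aromatic c, 3 neighbours → 0 H
  atom 12: C, bond orders sum to 2 (valence 4) → 2 H
  atom 13: C, bond orders sum to 2 (valence 4) → 2 H
  atom 14: O, bond orders sum to 1 (valence 2) → 1 H
Total hydrogens: 8.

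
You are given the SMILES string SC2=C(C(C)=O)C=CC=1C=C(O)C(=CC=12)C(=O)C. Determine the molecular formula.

Walk through each heavy atom and fill implicit hydrogens from standard valence (C 4, N 3, O 2, S 2, halogen 1):
  atom 1: S, bond orders sum to 1 (valence 2) → 1 H
  atom 2: C, bond orders sum to 4 (valence 4) → 0 H
  atom 3: C, bond orders sum to 4 (valence 4) → 0 H
  atom 4: C, bond orders sum to 4 (valence 4) → 0 H
  atom 5: C, bond orders sum to 1 (valence 4) → 3 H
  atom 6: O, bond orders sum to 2 (valence 2) → 0 H
  atom 7: C, bond orders sum to 3 (valence 4) → 1 H
  atom 8: C, bond orders sum to 3 (valence 4) → 1 H
  atom 9: C, bond orders sum to 4 (valence 4) → 0 H
  atom 10: C, bond orders sum to 3 (valence 4) → 1 H
  atom 11: C, bond orders sum to 4 (valence 4) → 0 H
  atom 12: O, bond orders sum to 1 (valence 2) → 1 H
  atom 13: C, bond orders sum to 4 (valence 4) → 0 H
  atom 14: C, bond orders sum to 3 (valence 4) → 1 H
  atom 15: C, bond orders sum to 4 (valence 4) → 0 H
  atom 16: C, bond orders sum to 4 (valence 4) → 0 H
  atom 17: O, bond orders sum to 2 (valence 2) → 0 H
  atom 18: C, bond orders sum to 1 (valence 4) → 3 H
Totals → C:14, H:12, O:3, S:1.

C14H12O3S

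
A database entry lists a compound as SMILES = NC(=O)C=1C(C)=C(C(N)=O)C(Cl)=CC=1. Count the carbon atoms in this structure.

Count every carbon token in the SMILES (each C, including those in ring-closure positions and inside branches).
Carbon count: 9.

9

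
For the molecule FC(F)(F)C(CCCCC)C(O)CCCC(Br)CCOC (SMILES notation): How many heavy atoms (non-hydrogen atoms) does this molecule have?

21

Every atom symbol written in the SMILES (organic subset) is one heavy atom; implicit H are not written.
Heavy atoms by element → Br:1, C:15, F:3, O:2.
Total: 21.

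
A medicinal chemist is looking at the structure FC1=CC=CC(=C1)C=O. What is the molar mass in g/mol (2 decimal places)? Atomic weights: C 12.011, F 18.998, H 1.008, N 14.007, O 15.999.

First, the molecular formula is C7H5FO (counting implicit H from valence).
  C: 7 × 12.011 = 84.077
  F: 1 × 18.998 = 18.998
  H: 5 × 1.008 = 5.040
  O: 1 × 15.999 = 15.999
Sum: 7×12.011 + 1×18.998 + 5×1.008 + 1×15.999 = 124.114 → 124.11 g/mol.

124.11 g/mol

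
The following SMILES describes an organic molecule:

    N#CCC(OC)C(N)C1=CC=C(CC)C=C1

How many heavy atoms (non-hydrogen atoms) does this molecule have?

Every atom symbol written in the SMILES (organic subset) is one heavy atom; implicit H are not written.
Heavy atoms by element → C:13, N:2, O:1.
Total: 16.

16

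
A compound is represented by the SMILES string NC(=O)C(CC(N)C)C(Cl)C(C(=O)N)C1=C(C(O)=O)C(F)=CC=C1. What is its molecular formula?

Walk through each heavy atom and fill implicit hydrogens from standard valence (C 4, N 3, O 2, S 2, halogen 1):
  atom 1: N, bond orders sum to 1 (valence 3) → 2 H
  atom 2: C, bond orders sum to 4 (valence 4) → 0 H
  atom 3: O, bond orders sum to 2 (valence 2) → 0 H
  atom 4: C, bond orders sum to 3 (valence 4) → 1 H
  atom 5: C, bond orders sum to 2 (valence 4) → 2 H
  atom 6: C, bond orders sum to 3 (valence 4) → 1 H
  atom 7: N, bond orders sum to 1 (valence 3) → 2 H
  atom 8: C, bond orders sum to 1 (valence 4) → 3 H
  atom 9: C, bond orders sum to 3 (valence 4) → 1 H
  atom 10: Cl (halogen, monovalent) → 0 H
  atom 11: C, bond orders sum to 3 (valence 4) → 1 H
  atom 12: C, bond orders sum to 4 (valence 4) → 0 H
  atom 13: O, bond orders sum to 2 (valence 2) → 0 H
  atom 14: N, bond orders sum to 1 (valence 3) → 2 H
  atom 15: C, bond orders sum to 4 (valence 4) → 0 H
  atom 16: C, bond orders sum to 4 (valence 4) → 0 H
  atom 17: C, bond orders sum to 4 (valence 4) → 0 H
  atom 18: O, bond orders sum to 1 (valence 2) → 1 H
  atom 19: O, bond orders sum to 2 (valence 2) → 0 H
  atom 20: C, bond orders sum to 4 (valence 4) → 0 H
  atom 21: F (halogen, monovalent) → 0 H
  atom 22: C, bond orders sum to 3 (valence 4) → 1 H
  atom 23: C, bond orders sum to 3 (valence 4) → 1 H
  atom 24: C, bond orders sum to 3 (valence 4) → 1 H
Totals → C:15, H:19, Cl:1, F:1, N:3, O:4.

C15H19ClFN3O4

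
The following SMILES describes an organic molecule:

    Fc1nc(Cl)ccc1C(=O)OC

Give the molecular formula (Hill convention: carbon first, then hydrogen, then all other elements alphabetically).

C7H5ClFNO2

Walk through each heavy atom and fill implicit hydrogens from standard valence (C 4, N 3, O 2, S 2, halogen 1); for lowercase aromatic atoms, an aromatic c carries 1 H when it has two neighbours and 0 H with three, and aromatic n carries 0 H:
  atom 1: F (halogen, monovalent) → 0 H
  atom 2: aromatic c, 3 neighbours → 0 H
  atom 3: aromatic n, 2 neighbours → 0 H
  atom 4: aromatic c, 3 neighbours → 0 H
  atom 5: Cl (halogen, monovalent) → 0 H
  atom 6: aromatic c, 2 neighbours → 1 H
  atom 7: aromatic c, 2 neighbours → 1 H
  atom 8: aromatic c, 3 neighbours → 0 H
  atom 9: C, bond orders sum to 4 (valence 4) → 0 H
  atom 10: O, bond orders sum to 2 (valence 2) → 0 H
  atom 11: O, bond orders sum to 2 (valence 2) → 0 H
  atom 12: C, bond orders sum to 1 (valence 4) → 3 H
Totals → C:7, H:5, Cl:1, F:1, N:1, O:2.
In Hill order: C7H5ClFNO2.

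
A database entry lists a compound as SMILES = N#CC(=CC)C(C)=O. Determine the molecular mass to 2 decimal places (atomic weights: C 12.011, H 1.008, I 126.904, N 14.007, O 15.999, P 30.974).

109.13 g/mol

First, the molecular formula is C6H7NO (counting implicit H from valence).
  C: 6 × 12.011 = 72.066
  H: 7 × 1.008 = 7.056
  N: 1 × 14.007 = 14.007
  O: 1 × 15.999 = 15.999
Sum: 6×12.011 + 7×1.008 + 1×14.007 + 1×15.999 = 109.128 → 109.13 g/mol.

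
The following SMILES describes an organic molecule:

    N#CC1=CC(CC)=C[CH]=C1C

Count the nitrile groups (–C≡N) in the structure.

The nitrile motif appears at heavy-atom position 2 in the SMILES.
Nitrile count: 1.

1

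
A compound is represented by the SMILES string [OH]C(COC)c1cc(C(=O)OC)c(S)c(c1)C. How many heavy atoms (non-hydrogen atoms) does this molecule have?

17

Every atom symbol written in the SMILES (organic subset) is one heavy atom; implicit H are not written.
Heavy atoms by element → C:12, O:4, S:1.
Total: 17.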